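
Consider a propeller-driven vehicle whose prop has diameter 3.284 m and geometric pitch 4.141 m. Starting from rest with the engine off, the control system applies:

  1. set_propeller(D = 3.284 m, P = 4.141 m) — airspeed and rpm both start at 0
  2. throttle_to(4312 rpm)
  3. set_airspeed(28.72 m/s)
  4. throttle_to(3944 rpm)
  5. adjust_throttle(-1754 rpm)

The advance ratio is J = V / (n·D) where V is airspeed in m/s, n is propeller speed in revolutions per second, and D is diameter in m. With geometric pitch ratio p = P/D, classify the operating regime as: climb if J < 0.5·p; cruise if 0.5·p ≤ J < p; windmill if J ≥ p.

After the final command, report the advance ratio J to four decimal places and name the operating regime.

set_propeller: D = 3.284 m, P = 4.141 m (p = P/D = 1.260962); state ← (V=0, rpm=0)
throttle_to(4312): rpm ← 4312
set_airspeed(28.72): V ← 28.72 m/s
throttle_to(3944): rpm ← 3944
adjust_throttle(-1754): rpm ← 3944 -1754 = 2190
final state: V = 28.72 m/s, rpm = 2190 → n = rpm/60 = 36.500000 rev/s
J = V / (n·D) = 28.72 / (36.500000 × 3.284) = 0.239601
regime bands: climb J<0.6305 | cruise [0.6305, 1.2610) | windmill J≥1.2610
J = 0.2396 → climb

J = 0.2396, regime = climb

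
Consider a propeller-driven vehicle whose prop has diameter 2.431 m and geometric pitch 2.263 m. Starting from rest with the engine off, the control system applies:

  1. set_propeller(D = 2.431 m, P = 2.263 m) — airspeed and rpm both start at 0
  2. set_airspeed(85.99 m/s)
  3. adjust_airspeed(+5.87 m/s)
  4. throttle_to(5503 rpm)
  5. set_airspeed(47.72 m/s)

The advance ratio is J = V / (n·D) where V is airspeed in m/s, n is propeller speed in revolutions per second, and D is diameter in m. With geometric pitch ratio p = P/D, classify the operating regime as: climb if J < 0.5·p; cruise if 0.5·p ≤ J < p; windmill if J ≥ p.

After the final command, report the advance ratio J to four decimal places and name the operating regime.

J = 0.2140, regime = climb

set_propeller: D = 2.431 m, P = 2.263 m (p = P/D = 0.930893); state ← (V=0, rpm=0)
set_airspeed(85.99): V ← 85.99 m/s
adjust_airspeed(+5.87): V ← 85.99 +5.87 = 91.86 m/s
throttle_to(5503): rpm ← 5503
set_airspeed(47.72): V ← 47.72 m/s
final state: V = 47.72 m/s, rpm = 5503 → n = rpm/60 = 91.716667 rev/s
J = V / (n·D) = 47.72 / (91.716667 × 2.431) = 0.214026
regime bands: climb J<0.4654 | cruise [0.4654, 0.9309) | windmill J≥0.9309
J = 0.2140 → climb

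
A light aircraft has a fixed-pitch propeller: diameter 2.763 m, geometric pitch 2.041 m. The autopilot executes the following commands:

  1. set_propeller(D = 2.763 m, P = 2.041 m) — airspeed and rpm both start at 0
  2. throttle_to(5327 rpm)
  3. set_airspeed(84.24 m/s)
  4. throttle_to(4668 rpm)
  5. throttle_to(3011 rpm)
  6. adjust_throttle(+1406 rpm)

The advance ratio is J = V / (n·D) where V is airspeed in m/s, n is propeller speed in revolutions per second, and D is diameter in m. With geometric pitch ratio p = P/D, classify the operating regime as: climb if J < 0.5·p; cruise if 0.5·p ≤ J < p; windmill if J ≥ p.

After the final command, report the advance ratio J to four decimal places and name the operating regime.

set_propeller: D = 2.763 m, P = 2.041 m (p = P/D = 0.738690); state ← (V=0, rpm=0)
throttle_to(5327): rpm ← 5327
set_airspeed(84.24): V ← 84.24 m/s
throttle_to(4668): rpm ← 4668
throttle_to(3011): rpm ← 3011
adjust_throttle(+1406): rpm ← 3011 +1406 = 4417
final state: V = 84.24 m/s, rpm = 4417 → n = rpm/60 = 73.616667 rev/s
J = V / (n·D) = 84.24 / (73.616667 × 2.763) = 0.414153
regime bands: climb J<0.3693 | cruise [0.3693, 0.7387) | windmill J≥0.7387
J = 0.4142 → cruise

J = 0.4142, regime = cruise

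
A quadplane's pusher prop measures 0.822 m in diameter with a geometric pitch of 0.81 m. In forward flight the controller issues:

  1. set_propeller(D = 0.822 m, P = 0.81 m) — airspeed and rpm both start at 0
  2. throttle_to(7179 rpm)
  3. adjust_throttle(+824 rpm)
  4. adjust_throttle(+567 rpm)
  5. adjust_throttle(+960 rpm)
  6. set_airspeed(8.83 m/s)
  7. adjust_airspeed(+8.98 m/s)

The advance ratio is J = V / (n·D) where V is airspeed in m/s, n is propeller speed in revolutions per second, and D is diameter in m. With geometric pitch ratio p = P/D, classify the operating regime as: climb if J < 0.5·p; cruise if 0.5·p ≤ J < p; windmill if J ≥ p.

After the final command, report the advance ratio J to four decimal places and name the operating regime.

J = 0.1364, regime = climb

set_propeller: D = 0.822 m, P = 0.81 m (p = P/D = 0.985401); state ← (V=0, rpm=0)
throttle_to(7179): rpm ← 7179
adjust_throttle(+824): rpm ← 7179 +824 = 8003
adjust_throttle(+567): rpm ← 8003 +567 = 8570
adjust_throttle(+960): rpm ← 8570 +960 = 9530
set_airspeed(8.83): V ← 8.83 m/s
adjust_airspeed(+8.98): V ← 8.83 +8.98 = 17.81 m/s
final state: V = 17.81 m/s, rpm = 9530 → n = rpm/60 = 158.833333 rev/s
J = V / (n·D) = 17.81 / (158.833333 × 0.822) = 0.136411
regime bands: climb J<0.4927 | cruise [0.4927, 0.9854) | windmill J≥0.9854
J = 0.1364 → climb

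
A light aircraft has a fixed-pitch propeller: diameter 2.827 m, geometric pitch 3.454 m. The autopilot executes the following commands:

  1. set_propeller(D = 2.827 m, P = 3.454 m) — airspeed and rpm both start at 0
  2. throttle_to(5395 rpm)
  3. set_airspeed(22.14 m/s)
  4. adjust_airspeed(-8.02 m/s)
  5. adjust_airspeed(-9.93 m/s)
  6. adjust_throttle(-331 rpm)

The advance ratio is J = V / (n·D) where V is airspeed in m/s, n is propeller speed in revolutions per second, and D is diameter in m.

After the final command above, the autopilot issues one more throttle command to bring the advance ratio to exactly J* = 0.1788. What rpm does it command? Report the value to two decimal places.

rpm = 497.36

set_propeller: D = 2.827 m, P = 3.454 m (p = P/D = 1.221790); state ← (V=0, rpm=0)
throttle_to(5395): rpm ← 5395
set_airspeed(22.14): V ← 22.14 m/s
adjust_airspeed(-8.02): V ← 22.14 -8.02 = 14.12 m/s
adjust_airspeed(-9.93): V ← 14.12 -9.93 = 4.19 m/s
adjust_throttle(-331): rpm ← 5395 -331 = 5064
final state: V = 4.19 m/s, rpm = 5064 → n = rpm/60 = 84.400000 rev/s
target J* = 0.1788; solve J* = V/(n·D) for n: n = V/(J*·D) = 4.19/(0.1788 × 2.827) = 8.289354 rev/s
rpm = 60·n = 497.361255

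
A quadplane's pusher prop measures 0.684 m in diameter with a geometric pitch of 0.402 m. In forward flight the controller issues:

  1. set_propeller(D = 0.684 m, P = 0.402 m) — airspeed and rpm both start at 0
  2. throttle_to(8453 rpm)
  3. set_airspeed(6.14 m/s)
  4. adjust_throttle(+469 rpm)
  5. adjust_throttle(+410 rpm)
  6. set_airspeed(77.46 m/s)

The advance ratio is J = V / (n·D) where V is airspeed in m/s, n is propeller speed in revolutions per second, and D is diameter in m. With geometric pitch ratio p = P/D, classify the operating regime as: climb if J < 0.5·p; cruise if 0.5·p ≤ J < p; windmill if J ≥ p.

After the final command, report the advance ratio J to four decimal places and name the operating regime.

J = 0.7281, regime = windmill

set_propeller: D = 0.684 m, P = 0.402 m (p = P/D = 0.587719); state ← (V=0, rpm=0)
throttle_to(8453): rpm ← 8453
set_airspeed(6.14): V ← 6.14 m/s
adjust_throttle(+469): rpm ← 8453 +469 = 8922
adjust_throttle(+410): rpm ← 8922 +410 = 9332
set_airspeed(77.46): V ← 77.46 m/s
final state: V = 77.46 m/s, rpm = 9332 → n = rpm/60 = 155.533333 rev/s
J = V / (n·D) = 77.46 / (155.533333 × 0.684) = 0.728112
regime bands: climb J<0.2939 | cruise [0.2939, 0.5877) | windmill J≥0.5877
J = 0.7281 → windmill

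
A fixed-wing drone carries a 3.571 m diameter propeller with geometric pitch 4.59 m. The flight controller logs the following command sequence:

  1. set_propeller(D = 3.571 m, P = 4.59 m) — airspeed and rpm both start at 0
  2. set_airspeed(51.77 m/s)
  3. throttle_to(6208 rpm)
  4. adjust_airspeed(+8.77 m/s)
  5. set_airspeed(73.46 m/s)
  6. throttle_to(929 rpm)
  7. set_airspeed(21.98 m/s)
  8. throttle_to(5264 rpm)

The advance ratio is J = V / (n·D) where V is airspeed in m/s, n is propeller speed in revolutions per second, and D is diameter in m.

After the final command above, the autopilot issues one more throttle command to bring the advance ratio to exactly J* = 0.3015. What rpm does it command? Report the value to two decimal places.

rpm = 1224.90

set_propeller: D = 3.571 m, P = 4.59 m (p = P/D = 1.285354); state ← (V=0, rpm=0)
set_airspeed(51.77): V ← 51.77 m/s
throttle_to(6208): rpm ← 6208
adjust_airspeed(+8.77): V ← 51.77 +8.77 = 60.54 m/s
set_airspeed(73.46): V ← 73.46 m/s
throttle_to(929): rpm ← 929
set_airspeed(21.98): V ← 21.98 m/s
throttle_to(5264): rpm ← 5264
final state: V = 21.98 m/s, rpm = 5264 → n = rpm/60 = 87.733333 rev/s
target J* = 0.3015; solve J* = V/(n·D) for n: n = V/(J*·D) = 21.98/(0.3015 × 3.571) = 20.415053 rev/s
rpm = 60·n = 1224.903207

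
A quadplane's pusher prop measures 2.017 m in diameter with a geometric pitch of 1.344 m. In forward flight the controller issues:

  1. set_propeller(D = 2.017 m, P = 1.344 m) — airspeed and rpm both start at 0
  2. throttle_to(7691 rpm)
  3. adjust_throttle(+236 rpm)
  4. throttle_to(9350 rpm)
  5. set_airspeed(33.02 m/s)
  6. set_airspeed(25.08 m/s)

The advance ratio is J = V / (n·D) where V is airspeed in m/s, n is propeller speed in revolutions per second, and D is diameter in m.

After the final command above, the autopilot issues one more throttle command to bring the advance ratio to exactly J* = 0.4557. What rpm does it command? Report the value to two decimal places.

set_propeller: D = 2.017 m, P = 1.344 m (p = P/D = 0.666336); state ← (V=0, rpm=0)
throttle_to(7691): rpm ← 7691
adjust_throttle(+236): rpm ← 7691 +236 = 7927
throttle_to(9350): rpm ← 9350
set_airspeed(33.02): V ← 33.02 m/s
set_airspeed(25.08): V ← 25.08 m/s
final state: V = 25.08 m/s, rpm = 9350 → n = rpm/60 = 155.833333 rev/s
target J* = 0.4557; solve J* = V/(n·D) for n: n = V/(J*·D) = 25.08/(0.4557 × 2.017) = 27.286172 rev/s
rpm = 60·n = 1637.170293

rpm = 1637.17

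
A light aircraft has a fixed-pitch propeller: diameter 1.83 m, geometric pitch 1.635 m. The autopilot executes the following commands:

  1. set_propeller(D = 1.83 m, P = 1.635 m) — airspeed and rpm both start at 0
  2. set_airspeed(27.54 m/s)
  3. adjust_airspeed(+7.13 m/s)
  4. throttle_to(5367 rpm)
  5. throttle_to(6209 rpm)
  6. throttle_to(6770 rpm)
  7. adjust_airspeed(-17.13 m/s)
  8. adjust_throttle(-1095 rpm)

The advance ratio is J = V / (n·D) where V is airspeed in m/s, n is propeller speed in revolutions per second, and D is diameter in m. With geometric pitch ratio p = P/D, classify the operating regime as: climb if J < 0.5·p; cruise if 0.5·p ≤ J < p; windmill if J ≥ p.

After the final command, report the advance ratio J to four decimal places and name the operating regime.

set_propeller: D = 1.83 m, P = 1.635 m (p = P/D = 0.893443); state ← (V=0, rpm=0)
set_airspeed(27.54): V ← 27.54 m/s
adjust_airspeed(+7.13): V ← 27.54 +7.13 = 34.67 m/s
throttle_to(5367): rpm ← 5367
throttle_to(6209): rpm ← 6209
throttle_to(6770): rpm ← 6770
adjust_airspeed(-17.13): V ← 34.67 -17.13 = 17.54 m/s
adjust_throttle(-1095): rpm ← 6770 -1095 = 5675
final state: V = 17.54 m/s, rpm = 5675 → n = rpm/60 = 94.583333 rev/s
J = V / (n·D) = 17.54 / (94.583333 × 1.83) = 0.101336
regime bands: climb J<0.4467 | cruise [0.4467, 0.8934) | windmill J≥0.8934
J = 0.1013 → climb

J = 0.1013, regime = climb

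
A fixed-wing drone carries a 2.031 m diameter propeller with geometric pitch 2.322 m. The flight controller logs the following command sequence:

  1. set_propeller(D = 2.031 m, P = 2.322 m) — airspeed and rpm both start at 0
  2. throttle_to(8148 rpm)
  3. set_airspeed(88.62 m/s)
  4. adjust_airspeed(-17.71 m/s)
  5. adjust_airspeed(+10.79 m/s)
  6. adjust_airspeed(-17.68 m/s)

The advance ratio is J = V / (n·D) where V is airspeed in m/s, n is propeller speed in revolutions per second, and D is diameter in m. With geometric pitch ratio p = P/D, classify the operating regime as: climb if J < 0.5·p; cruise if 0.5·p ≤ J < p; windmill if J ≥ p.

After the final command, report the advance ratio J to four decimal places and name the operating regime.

set_propeller: D = 2.031 m, P = 2.322 m (p = P/D = 1.143279); state ← (V=0, rpm=0)
throttle_to(8148): rpm ← 8148
set_airspeed(88.62): V ← 88.62 m/s
adjust_airspeed(-17.71): V ← 88.62 -17.71 = 70.91 m/s
adjust_airspeed(+10.79): V ← 70.91 +10.79 = 81.7 m/s
adjust_airspeed(-17.68): V ← 81.7 -17.68 = 64.02 m/s
final state: V = 64.02 m/s, rpm = 8148 → n = rpm/60 = 135.800000 rev/s
J = V / (n·D) = 64.02 / (135.800000 × 2.031) = 0.232116
regime bands: climb J<0.5716 | cruise [0.5716, 1.1433) | windmill J≥1.1433
J = 0.2321 → climb

J = 0.2321, regime = climb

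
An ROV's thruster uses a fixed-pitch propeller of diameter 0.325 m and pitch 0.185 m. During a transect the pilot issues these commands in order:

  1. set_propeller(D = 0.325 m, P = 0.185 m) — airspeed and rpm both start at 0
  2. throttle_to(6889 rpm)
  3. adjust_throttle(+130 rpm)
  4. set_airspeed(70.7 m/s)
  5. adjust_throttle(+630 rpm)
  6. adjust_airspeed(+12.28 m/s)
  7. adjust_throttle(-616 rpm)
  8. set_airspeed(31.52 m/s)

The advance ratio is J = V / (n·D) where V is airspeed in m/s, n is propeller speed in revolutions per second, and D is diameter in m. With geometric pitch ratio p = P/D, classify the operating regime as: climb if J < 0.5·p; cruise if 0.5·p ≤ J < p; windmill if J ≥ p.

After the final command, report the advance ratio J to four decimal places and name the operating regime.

J = 0.8274, regime = windmill

set_propeller: D = 0.325 m, P = 0.185 m (p = P/D = 0.569231); state ← (V=0, rpm=0)
throttle_to(6889): rpm ← 6889
adjust_throttle(+130): rpm ← 6889 +130 = 7019
set_airspeed(70.7): V ← 70.7 m/s
adjust_throttle(+630): rpm ← 7019 +630 = 7649
adjust_airspeed(+12.28): V ← 70.7 +12.28 = 82.98 m/s
adjust_throttle(-616): rpm ← 7649 -616 = 7033
set_airspeed(31.52): V ← 31.52 m/s
final state: V = 31.52 m/s, rpm = 7033 → n = rpm/60 = 117.216667 rev/s
J = V / (n·D) = 31.52 / (117.216667 × 0.325) = 0.827396
regime bands: climb J<0.2846 | cruise [0.2846, 0.5692) | windmill J≥0.5692
J = 0.8274 → windmill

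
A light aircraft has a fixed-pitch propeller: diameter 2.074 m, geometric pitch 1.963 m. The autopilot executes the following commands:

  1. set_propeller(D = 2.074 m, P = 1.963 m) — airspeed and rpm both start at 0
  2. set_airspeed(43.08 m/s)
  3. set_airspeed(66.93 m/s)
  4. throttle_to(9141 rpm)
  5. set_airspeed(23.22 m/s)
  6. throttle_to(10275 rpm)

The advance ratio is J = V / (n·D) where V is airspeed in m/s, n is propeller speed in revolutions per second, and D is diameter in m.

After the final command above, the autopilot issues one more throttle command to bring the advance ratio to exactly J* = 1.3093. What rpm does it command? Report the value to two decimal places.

rpm = 513.06

set_propeller: D = 2.074 m, P = 1.963 m (p = P/D = 0.946480); state ← (V=0, rpm=0)
set_airspeed(43.08): V ← 43.08 m/s
set_airspeed(66.93): V ← 66.93 m/s
throttle_to(9141): rpm ← 9141
set_airspeed(23.22): V ← 23.22 m/s
throttle_to(10275): rpm ← 10275
final state: V = 23.22 m/s, rpm = 10275 → n = rpm/60 = 171.250000 rev/s
target J* = 1.3093; solve J* = V/(n·D) for n: n = V/(J*·D) = 23.22/(1.3093 × 2.074) = 8.550949 rev/s
rpm = 60·n = 513.056916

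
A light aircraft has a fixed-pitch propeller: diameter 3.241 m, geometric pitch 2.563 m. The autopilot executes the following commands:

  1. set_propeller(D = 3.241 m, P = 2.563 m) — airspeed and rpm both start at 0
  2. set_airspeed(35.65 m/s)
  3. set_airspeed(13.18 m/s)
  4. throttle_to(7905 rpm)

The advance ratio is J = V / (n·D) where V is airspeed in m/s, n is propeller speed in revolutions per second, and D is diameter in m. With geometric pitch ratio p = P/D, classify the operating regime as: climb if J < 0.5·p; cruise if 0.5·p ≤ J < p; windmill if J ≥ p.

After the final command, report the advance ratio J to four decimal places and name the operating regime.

J = 0.0309, regime = climb

set_propeller: D = 3.241 m, P = 2.563 m (p = P/D = 0.790805); state ← (V=0, rpm=0)
set_airspeed(35.65): V ← 35.65 m/s
set_airspeed(13.18): V ← 13.18 m/s
throttle_to(7905): rpm ← 7905
final state: V = 13.18 m/s, rpm = 7905 → n = rpm/60 = 131.750000 rev/s
J = V / (n·D) = 13.18 / (131.750000 × 3.241) = 0.030866
regime bands: climb J<0.3954 | cruise [0.3954, 0.7908) | windmill J≥0.7908
J = 0.0309 → climb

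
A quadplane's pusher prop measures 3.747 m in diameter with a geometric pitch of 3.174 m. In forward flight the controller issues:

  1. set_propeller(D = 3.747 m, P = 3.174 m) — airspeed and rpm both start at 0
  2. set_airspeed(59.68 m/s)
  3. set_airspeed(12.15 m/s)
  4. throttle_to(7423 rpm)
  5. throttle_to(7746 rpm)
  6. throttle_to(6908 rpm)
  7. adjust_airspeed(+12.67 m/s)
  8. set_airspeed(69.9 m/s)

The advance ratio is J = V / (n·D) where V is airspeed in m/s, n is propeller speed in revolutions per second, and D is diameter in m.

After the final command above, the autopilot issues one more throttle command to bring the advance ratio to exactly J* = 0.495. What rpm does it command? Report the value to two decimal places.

rpm = 2261.20

set_propeller: D = 3.747 m, P = 3.174 m (p = P/D = 0.847078); state ← (V=0, rpm=0)
set_airspeed(59.68): V ← 59.68 m/s
set_airspeed(12.15): V ← 12.15 m/s
throttle_to(7423): rpm ← 7423
throttle_to(7746): rpm ← 7746
throttle_to(6908): rpm ← 6908
adjust_airspeed(+12.67): V ← 12.15 +12.67 = 24.82 m/s
set_airspeed(69.9): V ← 69.9 m/s
final state: V = 69.9 m/s, rpm = 6908 → n = rpm/60 = 115.133333 rev/s
target J* = 0.495; solve J* = V/(n·D) for n: n = V/(J*·D) = 69.9/(0.495 × 3.747) = 37.686715 rev/s
rpm = 60·n = 2261.202902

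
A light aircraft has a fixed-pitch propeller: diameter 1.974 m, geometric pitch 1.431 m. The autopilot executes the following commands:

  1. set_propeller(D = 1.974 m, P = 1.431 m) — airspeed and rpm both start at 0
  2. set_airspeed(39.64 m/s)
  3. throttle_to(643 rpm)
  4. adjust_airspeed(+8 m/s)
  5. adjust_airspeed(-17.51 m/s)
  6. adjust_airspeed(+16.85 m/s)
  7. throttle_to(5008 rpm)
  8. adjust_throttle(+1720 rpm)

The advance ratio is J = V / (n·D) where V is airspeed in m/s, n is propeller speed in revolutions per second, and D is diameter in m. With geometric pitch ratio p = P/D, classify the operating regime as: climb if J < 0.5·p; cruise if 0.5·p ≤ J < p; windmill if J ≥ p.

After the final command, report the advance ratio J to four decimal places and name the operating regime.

set_propeller: D = 1.974 m, P = 1.431 m (p = P/D = 0.724924); state ← (V=0, rpm=0)
set_airspeed(39.64): V ← 39.64 m/s
throttle_to(643): rpm ← 643
adjust_airspeed(+8): V ← 39.64 +8 = 47.64 m/s
adjust_airspeed(-17.51): V ← 47.64 -17.51 = 30.13 m/s
adjust_airspeed(+16.85): V ← 30.13 +16.85 = 46.98 m/s
throttle_to(5008): rpm ← 5008
adjust_throttle(+1720): rpm ← 5008 +1720 = 6728
final state: V = 46.98 m/s, rpm = 6728 → n = rpm/60 = 112.133333 rev/s
J = V / (n·D) = 46.98 / (112.133333 × 1.974) = 0.212242
regime bands: climb J<0.3625 | cruise [0.3625, 0.7249) | windmill J≥0.7249
J = 0.2122 → climb

J = 0.2122, regime = climb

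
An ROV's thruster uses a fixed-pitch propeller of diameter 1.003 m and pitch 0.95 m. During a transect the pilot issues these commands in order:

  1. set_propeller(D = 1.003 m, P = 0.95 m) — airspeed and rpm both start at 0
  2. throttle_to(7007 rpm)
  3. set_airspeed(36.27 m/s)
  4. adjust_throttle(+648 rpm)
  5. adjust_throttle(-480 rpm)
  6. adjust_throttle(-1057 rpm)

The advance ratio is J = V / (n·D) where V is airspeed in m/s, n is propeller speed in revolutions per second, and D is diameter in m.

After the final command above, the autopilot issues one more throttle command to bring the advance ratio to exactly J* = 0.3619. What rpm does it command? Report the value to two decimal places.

set_propeller: D = 1.003 m, P = 0.95 m (p = P/D = 0.947159); state ← (V=0, rpm=0)
throttle_to(7007): rpm ← 7007
set_airspeed(36.27): V ← 36.27 m/s
adjust_throttle(+648): rpm ← 7007 +648 = 7655
adjust_throttle(-480): rpm ← 7655 -480 = 7175
adjust_throttle(-1057): rpm ← 7175 -1057 = 6118
final state: V = 36.27 m/s, rpm = 6118 → n = rpm/60 = 101.966667 rev/s
target J* = 0.3619; solve J* = V/(n·D) for n: n = V/(J*·D) = 36.27/(0.3619 × 1.003) = 99.921292 rev/s
rpm = 60·n = 5995.277500

rpm = 5995.28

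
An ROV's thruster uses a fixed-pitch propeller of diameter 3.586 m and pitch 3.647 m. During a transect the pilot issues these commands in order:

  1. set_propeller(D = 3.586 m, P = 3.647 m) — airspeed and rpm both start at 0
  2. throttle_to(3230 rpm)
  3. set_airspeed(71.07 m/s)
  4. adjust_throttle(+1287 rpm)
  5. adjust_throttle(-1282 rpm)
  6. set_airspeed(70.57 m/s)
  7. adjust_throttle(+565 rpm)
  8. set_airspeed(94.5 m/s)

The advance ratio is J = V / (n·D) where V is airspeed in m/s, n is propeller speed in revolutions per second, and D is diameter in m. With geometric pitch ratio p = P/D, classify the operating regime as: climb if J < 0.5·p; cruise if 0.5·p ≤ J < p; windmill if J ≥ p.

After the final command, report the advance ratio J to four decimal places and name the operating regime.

J = 0.4161, regime = climb

set_propeller: D = 3.586 m, P = 3.647 m (p = P/D = 1.017011); state ← (V=0, rpm=0)
throttle_to(3230): rpm ← 3230
set_airspeed(71.07): V ← 71.07 m/s
adjust_throttle(+1287): rpm ← 3230 +1287 = 4517
adjust_throttle(-1282): rpm ← 4517 -1282 = 3235
set_airspeed(70.57): V ← 70.57 m/s
adjust_throttle(+565): rpm ← 3235 +565 = 3800
set_airspeed(94.5): V ← 94.5 m/s
final state: V = 94.5 m/s, rpm = 3800 → n = rpm/60 = 63.333333 rev/s
J = V / (n·D) = 94.5 / (63.333333 × 3.586) = 0.416092
regime bands: climb J<0.5085 | cruise [0.5085, 1.0170) | windmill J≥1.0170
J = 0.4161 → climb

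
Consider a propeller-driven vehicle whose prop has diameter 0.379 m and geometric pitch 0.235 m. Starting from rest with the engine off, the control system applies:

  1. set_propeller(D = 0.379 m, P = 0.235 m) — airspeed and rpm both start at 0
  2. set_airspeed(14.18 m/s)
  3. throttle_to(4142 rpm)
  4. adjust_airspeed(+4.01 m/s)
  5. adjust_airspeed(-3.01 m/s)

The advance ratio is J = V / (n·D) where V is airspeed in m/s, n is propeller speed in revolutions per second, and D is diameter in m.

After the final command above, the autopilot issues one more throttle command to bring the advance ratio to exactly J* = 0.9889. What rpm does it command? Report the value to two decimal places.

set_propeller: D = 0.379 m, P = 0.235 m (p = P/D = 0.620053); state ← (V=0, rpm=0)
set_airspeed(14.18): V ← 14.18 m/s
throttle_to(4142): rpm ← 4142
adjust_airspeed(+4.01): V ← 14.18 +4.01 = 18.19 m/s
adjust_airspeed(-3.01): V ← 18.19 -3.01 = 15.18 m/s
final state: V = 15.18 m/s, rpm = 4142 → n = rpm/60 = 69.033333 rev/s
target J* = 0.9889; solve J* = V/(n·D) for n: n = V/(J*·D) = 15.18/(0.9889 × 0.379) = 40.502346 rev/s
rpm = 60·n = 2430.140790

rpm = 2430.14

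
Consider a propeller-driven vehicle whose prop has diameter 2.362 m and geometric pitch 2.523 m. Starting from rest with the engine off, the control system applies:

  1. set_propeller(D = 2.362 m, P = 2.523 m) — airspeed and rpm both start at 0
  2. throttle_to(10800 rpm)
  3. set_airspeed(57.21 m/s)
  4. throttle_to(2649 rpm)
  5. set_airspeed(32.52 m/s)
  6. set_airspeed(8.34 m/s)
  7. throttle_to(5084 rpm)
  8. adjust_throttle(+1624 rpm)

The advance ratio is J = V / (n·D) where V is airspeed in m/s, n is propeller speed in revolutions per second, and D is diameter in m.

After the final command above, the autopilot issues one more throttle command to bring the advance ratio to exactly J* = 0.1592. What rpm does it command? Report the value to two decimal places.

set_propeller: D = 2.362 m, P = 2.523 m (p = P/D = 1.068163); state ← (V=0, rpm=0)
throttle_to(10800): rpm ← 10800
set_airspeed(57.21): V ← 57.21 m/s
throttle_to(2649): rpm ← 2649
set_airspeed(32.52): V ← 32.52 m/s
set_airspeed(8.34): V ← 8.34 m/s
throttle_to(5084): rpm ← 5084
adjust_throttle(+1624): rpm ← 5084 +1624 = 6708
final state: V = 8.34 m/s, rpm = 6708 → n = rpm/60 = 111.800000 rev/s
target J* = 0.1592; solve J* = V/(n·D) for n: n = V/(J*·D) = 8.34/(0.1592 × 2.362) = 22.179058 rev/s
rpm = 60·n = 1330.743472

rpm = 1330.74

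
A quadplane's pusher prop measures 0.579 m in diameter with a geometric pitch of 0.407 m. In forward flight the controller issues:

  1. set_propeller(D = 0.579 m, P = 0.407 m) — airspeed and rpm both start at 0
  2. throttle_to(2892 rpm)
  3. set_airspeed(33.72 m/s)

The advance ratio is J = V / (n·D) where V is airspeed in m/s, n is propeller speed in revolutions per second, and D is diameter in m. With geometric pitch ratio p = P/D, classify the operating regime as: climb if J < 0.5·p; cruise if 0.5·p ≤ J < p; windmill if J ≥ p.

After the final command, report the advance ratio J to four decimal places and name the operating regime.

set_propeller: D = 0.579 m, P = 0.407 m (p = P/D = 0.702936); state ← (V=0, rpm=0)
throttle_to(2892): rpm ← 2892
set_airspeed(33.72): V ← 33.72 m/s
final state: V = 33.72 m/s, rpm = 2892 → n = rpm/60 = 48.200000 rev/s
J = V / (n·D) = 33.72 / (48.200000 × 0.579) = 1.208264
regime bands: climb J<0.3515 | cruise [0.3515, 0.7029) | windmill J≥0.7029
J = 1.2083 → windmill

J = 1.2083, regime = windmill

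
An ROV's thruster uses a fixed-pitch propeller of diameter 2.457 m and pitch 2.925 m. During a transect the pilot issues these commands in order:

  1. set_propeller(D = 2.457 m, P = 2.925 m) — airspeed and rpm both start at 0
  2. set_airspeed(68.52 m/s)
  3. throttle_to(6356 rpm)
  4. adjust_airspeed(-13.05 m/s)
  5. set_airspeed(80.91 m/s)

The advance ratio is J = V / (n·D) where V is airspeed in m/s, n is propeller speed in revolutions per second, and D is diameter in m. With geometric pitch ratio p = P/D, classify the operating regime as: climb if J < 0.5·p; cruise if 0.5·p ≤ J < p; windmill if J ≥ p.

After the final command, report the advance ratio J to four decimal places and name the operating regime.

set_propeller: D = 2.457 m, P = 2.925 m (p = P/D = 1.190476); state ← (V=0, rpm=0)
set_airspeed(68.52): V ← 68.52 m/s
throttle_to(6356): rpm ← 6356
adjust_airspeed(-13.05): V ← 68.52 -13.05 = 55.47 m/s
set_airspeed(80.91): V ← 80.91 m/s
final state: V = 80.91 m/s, rpm = 6356 → n = rpm/60 = 105.933333 rev/s
J = V / (n·D) = 80.91 / (105.933333 × 2.457) = 0.310860
regime bands: climb J<0.5952 | cruise [0.5952, 1.1905) | windmill J≥1.1905
J = 0.3109 → climb

J = 0.3109, regime = climb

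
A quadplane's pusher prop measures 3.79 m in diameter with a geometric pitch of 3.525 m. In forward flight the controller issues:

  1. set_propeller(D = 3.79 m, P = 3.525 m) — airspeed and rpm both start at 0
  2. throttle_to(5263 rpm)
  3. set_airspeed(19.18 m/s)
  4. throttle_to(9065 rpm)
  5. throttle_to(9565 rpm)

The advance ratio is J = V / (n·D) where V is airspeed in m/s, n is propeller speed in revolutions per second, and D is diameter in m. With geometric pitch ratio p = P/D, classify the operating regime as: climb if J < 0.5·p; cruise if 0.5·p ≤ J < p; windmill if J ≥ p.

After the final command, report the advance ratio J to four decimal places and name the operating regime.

J = 0.0317, regime = climb

set_propeller: D = 3.79 m, P = 3.525 m (p = P/D = 0.930079); state ← (V=0, rpm=0)
throttle_to(5263): rpm ← 5263
set_airspeed(19.18): V ← 19.18 m/s
throttle_to(9065): rpm ← 9065
throttle_to(9565): rpm ← 9565
final state: V = 19.18 m/s, rpm = 9565 → n = rpm/60 = 159.416667 rev/s
J = V / (n·D) = 19.18 / (159.416667 × 3.79) = 0.031745
regime bands: climb J<0.4650 | cruise [0.4650, 0.9301) | windmill J≥0.9301
J = 0.0317 → climb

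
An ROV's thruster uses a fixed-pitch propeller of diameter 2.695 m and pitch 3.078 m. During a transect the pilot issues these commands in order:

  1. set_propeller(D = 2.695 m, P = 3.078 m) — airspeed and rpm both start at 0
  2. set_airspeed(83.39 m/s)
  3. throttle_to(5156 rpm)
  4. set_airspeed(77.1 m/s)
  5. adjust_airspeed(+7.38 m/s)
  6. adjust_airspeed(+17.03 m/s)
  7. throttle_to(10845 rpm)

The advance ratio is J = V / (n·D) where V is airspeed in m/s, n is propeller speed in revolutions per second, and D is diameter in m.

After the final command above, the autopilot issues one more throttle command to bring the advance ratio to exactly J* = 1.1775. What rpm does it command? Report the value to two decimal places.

rpm = 1919.29

set_propeller: D = 2.695 m, P = 3.078 m (p = P/D = 1.142115); state ← (V=0, rpm=0)
set_airspeed(83.39): V ← 83.39 m/s
throttle_to(5156): rpm ← 5156
set_airspeed(77.1): V ← 77.1 m/s
adjust_airspeed(+7.38): V ← 77.1 +7.38 = 84.48 m/s
adjust_airspeed(+17.03): V ← 84.48 +17.03 = 101.51 m/s
throttle_to(10845): rpm ← 10845
final state: V = 101.51 m/s, rpm = 10845 → n = rpm/60 = 180.750000 rev/s
target J* = 1.1775; solve J* = V/(n·D) for n: n = V/(J*·D) = 101.51/(1.1775 × 2.695) = 31.988151 rev/s
rpm = 60·n = 1919.289082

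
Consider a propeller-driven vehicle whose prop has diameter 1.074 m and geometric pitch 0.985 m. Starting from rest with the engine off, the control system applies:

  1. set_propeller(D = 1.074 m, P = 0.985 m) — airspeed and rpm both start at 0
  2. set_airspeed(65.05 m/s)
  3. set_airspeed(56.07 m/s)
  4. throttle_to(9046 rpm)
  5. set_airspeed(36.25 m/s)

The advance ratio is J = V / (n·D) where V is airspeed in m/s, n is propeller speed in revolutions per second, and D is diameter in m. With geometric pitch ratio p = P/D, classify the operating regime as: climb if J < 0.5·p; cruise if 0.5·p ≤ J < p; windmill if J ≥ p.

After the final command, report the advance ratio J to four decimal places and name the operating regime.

J = 0.2239, regime = climb

set_propeller: D = 1.074 m, P = 0.985 m (p = P/D = 0.917132); state ← (V=0, rpm=0)
set_airspeed(65.05): V ← 65.05 m/s
set_airspeed(56.07): V ← 56.07 m/s
throttle_to(9046): rpm ← 9046
set_airspeed(36.25): V ← 36.25 m/s
final state: V = 36.25 m/s, rpm = 9046 → n = rpm/60 = 150.766667 rev/s
J = V / (n·D) = 36.25 / (150.766667 × 1.074) = 0.223871
regime bands: climb J<0.4586 | cruise [0.4586, 0.9171) | windmill J≥0.9171
J = 0.2239 → climb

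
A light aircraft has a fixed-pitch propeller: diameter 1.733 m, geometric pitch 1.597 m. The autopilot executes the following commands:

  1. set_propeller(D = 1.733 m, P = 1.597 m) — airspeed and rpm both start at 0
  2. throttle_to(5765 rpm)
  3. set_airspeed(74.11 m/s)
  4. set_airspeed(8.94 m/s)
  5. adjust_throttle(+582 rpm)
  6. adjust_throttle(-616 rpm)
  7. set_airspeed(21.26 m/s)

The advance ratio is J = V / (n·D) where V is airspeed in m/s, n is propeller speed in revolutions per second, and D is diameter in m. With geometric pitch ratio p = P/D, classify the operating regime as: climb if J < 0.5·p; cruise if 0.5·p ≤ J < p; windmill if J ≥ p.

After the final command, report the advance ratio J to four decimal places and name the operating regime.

set_propeller: D = 1.733 m, P = 1.597 m (p = P/D = 0.921523); state ← (V=0, rpm=0)
throttle_to(5765): rpm ← 5765
set_airspeed(74.11): V ← 74.11 m/s
set_airspeed(8.94): V ← 8.94 m/s
adjust_throttle(+582): rpm ← 5765 +582 = 6347
adjust_throttle(-616): rpm ← 6347 -616 = 5731
set_airspeed(21.26): V ← 21.26 m/s
final state: V = 21.26 m/s, rpm = 5731 → n = rpm/60 = 95.516667 rev/s
J = V / (n·D) = 21.26 / (95.516667 × 1.733) = 0.128436
regime bands: climb J<0.4608 | cruise [0.4608, 0.9215) | windmill J≥0.9215
J = 0.1284 → climb

J = 0.1284, regime = climb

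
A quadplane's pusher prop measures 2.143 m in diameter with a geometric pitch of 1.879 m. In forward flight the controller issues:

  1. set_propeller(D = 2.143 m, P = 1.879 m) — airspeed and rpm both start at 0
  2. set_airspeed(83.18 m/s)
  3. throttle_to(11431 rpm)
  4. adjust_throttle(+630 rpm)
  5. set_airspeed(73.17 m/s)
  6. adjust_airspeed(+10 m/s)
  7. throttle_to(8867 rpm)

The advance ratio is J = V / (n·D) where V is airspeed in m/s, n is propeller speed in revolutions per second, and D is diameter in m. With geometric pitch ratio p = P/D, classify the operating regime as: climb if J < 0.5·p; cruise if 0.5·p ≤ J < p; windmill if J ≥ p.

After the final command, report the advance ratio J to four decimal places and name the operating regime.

set_propeller: D = 2.143 m, P = 1.879 m (p = P/D = 0.876808); state ← (V=0, rpm=0)
set_airspeed(83.18): V ← 83.18 m/s
throttle_to(11431): rpm ← 11431
adjust_throttle(+630): rpm ← 11431 +630 = 12061
set_airspeed(73.17): V ← 73.17 m/s
adjust_airspeed(+10): V ← 73.17 +10 = 83.17 m/s
throttle_to(8867): rpm ← 8867
final state: V = 83.17 m/s, rpm = 8867 → n = rpm/60 = 147.783333 rev/s
J = V / (n·D) = 83.17 / (147.783333 × 2.143) = 0.262615
regime bands: climb J<0.4384 | cruise [0.4384, 0.8768) | windmill J≥0.8768
J = 0.2626 → climb

J = 0.2626, regime = climb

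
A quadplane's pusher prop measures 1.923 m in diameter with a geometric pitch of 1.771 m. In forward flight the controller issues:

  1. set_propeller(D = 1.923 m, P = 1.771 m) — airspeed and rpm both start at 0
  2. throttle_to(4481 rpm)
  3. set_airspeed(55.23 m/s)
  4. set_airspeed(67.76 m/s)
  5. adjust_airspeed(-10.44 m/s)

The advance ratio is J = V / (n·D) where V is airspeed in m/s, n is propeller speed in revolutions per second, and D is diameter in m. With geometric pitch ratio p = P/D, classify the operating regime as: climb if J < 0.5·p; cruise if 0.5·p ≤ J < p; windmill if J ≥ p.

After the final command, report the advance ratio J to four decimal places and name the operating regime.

set_propeller: D = 1.923 m, P = 1.771 m (p = P/D = 0.920957); state ← (V=0, rpm=0)
throttle_to(4481): rpm ← 4481
set_airspeed(55.23): V ← 55.23 m/s
set_airspeed(67.76): V ← 67.76 m/s
adjust_airspeed(-10.44): V ← 67.76 -10.44 = 57.32 m/s
final state: V = 57.32 m/s, rpm = 4481 → n = rpm/60 = 74.683333 rev/s
J = V / (n·D) = 57.32 / (74.683333 × 1.923) = 0.399120
regime bands: climb J<0.4605 | cruise [0.4605, 0.9210) | windmill J≥0.9210
J = 0.3991 → climb

J = 0.3991, regime = climb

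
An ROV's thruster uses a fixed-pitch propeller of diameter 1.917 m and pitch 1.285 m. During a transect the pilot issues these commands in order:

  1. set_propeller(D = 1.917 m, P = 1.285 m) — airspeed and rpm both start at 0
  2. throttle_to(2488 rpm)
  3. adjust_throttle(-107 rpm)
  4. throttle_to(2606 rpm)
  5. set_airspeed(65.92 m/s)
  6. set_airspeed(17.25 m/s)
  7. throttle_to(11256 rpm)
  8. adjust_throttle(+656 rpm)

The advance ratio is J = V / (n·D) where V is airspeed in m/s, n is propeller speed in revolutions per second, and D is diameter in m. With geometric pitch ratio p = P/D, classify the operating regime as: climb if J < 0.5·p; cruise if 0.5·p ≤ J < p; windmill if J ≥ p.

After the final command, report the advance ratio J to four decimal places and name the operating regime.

set_propeller: D = 1.917 m, P = 1.285 m (p = P/D = 0.670318); state ← (V=0, rpm=0)
throttle_to(2488): rpm ← 2488
adjust_throttle(-107): rpm ← 2488 -107 = 2381
throttle_to(2606): rpm ← 2606
set_airspeed(65.92): V ← 65.92 m/s
set_airspeed(17.25): V ← 17.25 m/s
throttle_to(11256): rpm ← 11256
adjust_throttle(+656): rpm ← 11256 +656 = 11912
final state: V = 17.25 m/s, rpm = 11912 → n = rpm/60 = 198.533333 rev/s
J = V / (n·D) = 17.25 / (198.533333 × 1.917) = 0.045325
regime bands: climb J<0.3352 | cruise [0.3352, 0.6703) | windmill J≥0.6703
J = 0.0453 → climb

J = 0.0453, regime = climb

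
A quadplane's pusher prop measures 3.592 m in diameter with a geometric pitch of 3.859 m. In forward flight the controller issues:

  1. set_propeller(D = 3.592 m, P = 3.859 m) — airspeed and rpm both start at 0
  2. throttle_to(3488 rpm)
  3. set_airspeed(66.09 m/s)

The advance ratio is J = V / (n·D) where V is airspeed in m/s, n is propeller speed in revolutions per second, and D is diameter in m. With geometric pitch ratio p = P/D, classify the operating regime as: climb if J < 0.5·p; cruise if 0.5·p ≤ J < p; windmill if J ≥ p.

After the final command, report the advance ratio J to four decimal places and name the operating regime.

set_propeller: D = 3.592 m, P = 3.859 m (p = P/D = 1.074332); state ← (V=0, rpm=0)
throttle_to(3488): rpm ← 3488
set_airspeed(66.09): V ← 66.09 m/s
final state: V = 66.09 m/s, rpm = 3488 → n = rpm/60 = 58.133333 rev/s
J = V / (n·D) = 66.09 / (58.133333 × 3.592) = 0.316500
regime bands: climb J<0.5372 | cruise [0.5372, 1.0743) | windmill J≥1.0743
J = 0.3165 → climb

J = 0.3165, regime = climb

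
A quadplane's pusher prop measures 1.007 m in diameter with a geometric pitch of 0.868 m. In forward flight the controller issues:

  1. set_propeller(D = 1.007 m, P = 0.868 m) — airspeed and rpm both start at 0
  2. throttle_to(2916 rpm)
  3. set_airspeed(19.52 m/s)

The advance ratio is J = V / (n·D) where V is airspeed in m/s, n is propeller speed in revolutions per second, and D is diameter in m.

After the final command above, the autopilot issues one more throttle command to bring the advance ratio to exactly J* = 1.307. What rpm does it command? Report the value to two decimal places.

rpm = 889.87

set_propeller: D = 1.007 m, P = 0.868 m (p = P/D = 0.861966); state ← (V=0, rpm=0)
throttle_to(2916): rpm ← 2916
set_airspeed(19.52): V ← 19.52 m/s
final state: V = 19.52 m/s, rpm = 2916 → n = rpm/60 = 48.600000 rev/s
target J* = 1.307; solve J* = V/(n·D) for n: n = V/(J*·D) = 19.52/(1.307 × 1.007) = 14.831148 rev/s
rpm = 60·n = 889.868852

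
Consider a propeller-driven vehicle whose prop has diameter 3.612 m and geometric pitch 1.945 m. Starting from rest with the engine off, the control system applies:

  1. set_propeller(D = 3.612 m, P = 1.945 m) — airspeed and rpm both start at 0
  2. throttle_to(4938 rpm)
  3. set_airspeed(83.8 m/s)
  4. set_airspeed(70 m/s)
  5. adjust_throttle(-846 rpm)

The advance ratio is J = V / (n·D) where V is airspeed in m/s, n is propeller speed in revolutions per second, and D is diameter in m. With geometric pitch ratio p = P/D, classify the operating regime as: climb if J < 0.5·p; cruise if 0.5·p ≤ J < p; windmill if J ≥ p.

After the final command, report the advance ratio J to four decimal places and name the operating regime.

J = 0.2842, regime = cruise

set_propeller: D = 3.612 m, P = 1.945 m (p = P/D = 0.538483); state ← (V=0, rpm=0)
throttle_to(4938): rpm ← 4938
set_airspeed(83.8): V ← 83.8 m/s
set_airspeed(70): V ← 70 m/s
adjust_throttle(-846): rpm ← 4938 -846 = 4092
final state: V = 70 m/s, rpm = 4092 → n = rpm/60 = 68.200000 rev/s
J = V / (n·D) = 70 / (68.200000 × 3.612) = 0.284162
regime bands: climb J<0.2692 | cruise [0.2692, 0.5385) | windmill J≥0.5385
J = 0.2842 → cruise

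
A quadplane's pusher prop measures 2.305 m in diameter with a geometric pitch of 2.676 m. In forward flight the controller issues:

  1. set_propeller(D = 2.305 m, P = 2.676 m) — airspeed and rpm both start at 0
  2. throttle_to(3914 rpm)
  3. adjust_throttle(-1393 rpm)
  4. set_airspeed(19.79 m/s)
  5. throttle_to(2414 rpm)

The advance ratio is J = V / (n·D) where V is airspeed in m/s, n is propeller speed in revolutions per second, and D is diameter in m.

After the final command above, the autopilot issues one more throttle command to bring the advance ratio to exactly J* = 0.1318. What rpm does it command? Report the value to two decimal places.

set_propeller: D = 2.305 m, P = 2.676 m (p = P/D = 1.160954); state ← (V=0, rpm=0)
throttle_to(3914): rpm ← 3914
adjust_throttle(-1393): rpm ← 3914 -1393 = 2521
set_airspeed(19.79): V ← 19.79 m/s
throttle_to(2414): rpm ← 2414
final state: V = 19.79 m/s, rpm = 2414 → n = rpm/60 = 40.233333 rev/s
target J* = 0.1318; solve J* = V/(n·D) for n: n = V/(J*·D) = 19.79/(0.1318 × 2.305) = 65.141755 rev/s
rpm = 60·n = 3908.505295

rpm = 3908.51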